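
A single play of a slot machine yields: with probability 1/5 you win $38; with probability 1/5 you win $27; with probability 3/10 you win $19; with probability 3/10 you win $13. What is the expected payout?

E[payout] = 38·1/5 + 27·1/5 + 19·3/10 + 13·3/10
 = 38/5 + 27/5 + 57/10 + 39/10
 = 113/5

22.6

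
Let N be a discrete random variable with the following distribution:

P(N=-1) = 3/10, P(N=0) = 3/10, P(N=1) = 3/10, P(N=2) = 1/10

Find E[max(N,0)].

0.5

E[max(N,0)] = Σ max(n,0)·P(N=n)
 = 0·3/10 + 0·3/10 + 1·3/10 + 2·1/10
 = 0 + 0 + 3/10 + 1/5
 = 1/2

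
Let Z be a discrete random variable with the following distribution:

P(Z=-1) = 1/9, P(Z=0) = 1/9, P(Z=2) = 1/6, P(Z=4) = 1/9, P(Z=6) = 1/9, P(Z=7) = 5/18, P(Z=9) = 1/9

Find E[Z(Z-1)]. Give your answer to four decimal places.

24.8889

E[Z(Z-1)] = Σ z(z-1)·P(Z=z)
 = 2·1/9 + 0·1/9 + 2·1/6 + 12·1/9 + 30·1/9 + 42·5/18 + 72·1/9
 = 2/9 + 0 + 1/3 + 4/3 + 10/3 + 35/3 + 8
 = 224/9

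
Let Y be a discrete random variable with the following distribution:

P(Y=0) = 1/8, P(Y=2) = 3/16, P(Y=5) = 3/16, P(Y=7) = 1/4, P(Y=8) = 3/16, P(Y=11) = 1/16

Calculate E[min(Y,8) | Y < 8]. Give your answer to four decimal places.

P(Y < 8) = 1/8 + 3/16 + 3/16 + 1/4 = 3/4.
E[min(Y,8) | Y < 8] = [0·1/8 + 2·3/16 + 5·3/16 + 7·1/4] / (3/4)
 = 49/16 / (3/4)
 = 49/12

4.0833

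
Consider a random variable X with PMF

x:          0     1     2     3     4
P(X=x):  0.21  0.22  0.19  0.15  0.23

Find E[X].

E[X] = Σ x·P(X=x)
 = 0·0.21 + 1·0.22 + 2·0.19 + 3·0.15 + 4·0.23
 = 0 + 0.22 + 0.38 + 0.45 + 0.92
 = 1.97

1.97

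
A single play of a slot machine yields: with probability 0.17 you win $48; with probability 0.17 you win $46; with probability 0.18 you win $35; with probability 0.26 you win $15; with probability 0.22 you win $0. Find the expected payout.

E[payout] = 48·0.17 + 46·0.17 + 35·0.18 + 15·0.26 + 0·0.22
 = 8.16 + 7.82 + 6.3 + 3.9 + 0
 = 26.18

26.18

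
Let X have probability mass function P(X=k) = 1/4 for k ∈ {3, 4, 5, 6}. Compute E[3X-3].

E[3X-3] = Σ (3x-3)·P(X=x)
 = 6·1/4 + 9·1/4 + 12·1/4 + 15·1/4
 = 3/2 + 9/4 + 3 + 15/4
 = 21/2

10.5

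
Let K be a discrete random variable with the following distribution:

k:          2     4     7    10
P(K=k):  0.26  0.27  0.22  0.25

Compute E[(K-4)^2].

12.02

E[(K-4)^2] = Σ (k-4)^2·P(K=k)
 = 4·0.26 + 0·0.27 + 9·0.22 + 36·0.25
 = 1.04 + 0 + 1.98 + 9
 = 12.02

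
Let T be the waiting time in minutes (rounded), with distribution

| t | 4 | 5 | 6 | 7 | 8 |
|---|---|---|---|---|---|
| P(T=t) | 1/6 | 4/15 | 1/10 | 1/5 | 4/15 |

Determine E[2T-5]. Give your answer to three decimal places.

7.267

E[2T-5] = Σ (2t-5)·P(T=t)
 = 3·1/6 + 5·4/15 + 7·1/10 + 9·1/5 + 11·4/15
 = 1/2 + 4/3 + 7/10 + 9/5 + 44/15
 = 109/15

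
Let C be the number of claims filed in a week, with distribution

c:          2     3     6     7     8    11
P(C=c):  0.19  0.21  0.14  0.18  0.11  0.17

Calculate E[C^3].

381.76

E[C^3] = Σ c^3·P(C=c)
 = 8·0.19 + 27·0.21 + 216·0.14 + 343·0.18 + 512·0.11 + 1331·0.17
 = 1.52 + 5.67 + 30.24 + 61.74 + 56.32 + 226.27
 = 381.76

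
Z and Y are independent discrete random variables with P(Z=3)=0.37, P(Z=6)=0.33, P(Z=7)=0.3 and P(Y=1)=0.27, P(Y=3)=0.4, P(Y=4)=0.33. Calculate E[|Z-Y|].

E[|Z-Y|] = Σ_z Σ_y |z-y| · P(Z=z)P(Y=y)
 = 2·0.0999 + 0·0.148 + 1·0.1221 + 5·0.0891 + 3·0.132 + 2·0.1089 + 6·0.081 + 4·0.12 + 3·0.099
 = 0.1998 + 0 + 0.1221 + 0.4455 + 0.396 + 0.2178 + 0.486 + 0.48 + 0.297
 = 2.6442

2.6442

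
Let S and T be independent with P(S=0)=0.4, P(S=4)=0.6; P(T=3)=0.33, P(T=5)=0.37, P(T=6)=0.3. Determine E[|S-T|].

2.636

E[|S-T|] = Σ_s Σ_t |s-t| · P(S=s)P(T=t)
 = 3·0.132 + 5·0.148 + 6·0.12 + 1·0.198 + 1·0.222 + 2·0.18
 = 0.396 + 0.74 + 0.72 + 0.198 + 0.222 + 0.36
 = 2.636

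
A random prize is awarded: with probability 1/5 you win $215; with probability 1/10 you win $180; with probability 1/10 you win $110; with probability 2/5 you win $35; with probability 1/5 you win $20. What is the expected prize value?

90

E[payout] = 215·1/5 + 180·1/10 + 110·1/10 + 35·2/5 + 20·1/5
 = 43 + 18 + 11 + 14 + 4
 = 90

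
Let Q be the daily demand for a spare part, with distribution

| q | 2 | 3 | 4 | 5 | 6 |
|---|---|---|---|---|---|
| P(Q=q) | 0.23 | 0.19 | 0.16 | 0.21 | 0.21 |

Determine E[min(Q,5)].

E[min(Q,5)] = Σ min(q,5)·P(Q=q)
 = 2·0.23 + 3·0.19 + 4·0.16 + 5·0.21 + 5·0.21
 = 0.46 + 0.57 + 0.64 + 1.05 + 1.05
 = 3.77

3.77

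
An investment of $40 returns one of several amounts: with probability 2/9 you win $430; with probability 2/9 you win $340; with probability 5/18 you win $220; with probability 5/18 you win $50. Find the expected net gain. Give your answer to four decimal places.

206.1111

E[payout] = 430·2/9 + 340·2/9 + 220·5/18 + 50·5/18
 = 860/9 + 680/9 + 550/9 + 125/9
 = 2215/9
Net = 2215/9 - 40 = 1855/9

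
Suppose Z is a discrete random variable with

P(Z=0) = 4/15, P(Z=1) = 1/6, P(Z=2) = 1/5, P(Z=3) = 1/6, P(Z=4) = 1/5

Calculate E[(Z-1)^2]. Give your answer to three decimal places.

2.933

E[(Z-1)^2] = Σ (z-1)^2·P(Z=z)
 = 1·4/15 + 0·1/6 + 1·1/5 + 4·1/6 + 9·1/5
 = 4/15 + 0 + 1/5 + 2/3 + 9/5
 = 44/15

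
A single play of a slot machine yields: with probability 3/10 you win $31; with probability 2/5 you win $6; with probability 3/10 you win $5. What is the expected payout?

13.2

E[payout] = 31·3/10 + 6·2/5 + 5·3/10
 = 93/10 + 12/5 + 3/2
 = 66/5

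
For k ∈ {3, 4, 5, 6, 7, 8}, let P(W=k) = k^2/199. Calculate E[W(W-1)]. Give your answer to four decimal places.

E[W(W-1)] = Σ w(w-1)·P(W=w)
 = 6·9/199 + 12·16/199 + 20·25/199 + 30·36/199 + 42·49/199 + 56·64/199
 = 54/199 + 192/199 + 500/199 + 1080/199 + 2058/199 + 3584/199
 = 7468/199

37.5276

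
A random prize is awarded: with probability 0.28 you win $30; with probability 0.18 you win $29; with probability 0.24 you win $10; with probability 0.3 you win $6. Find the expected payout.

17.82

E[payout] = 30·0.28 + 29·0.18 + 10·0.24 + 6·0.3
 = 8.4 + 5.22 + 2.4 + 1.8
 = 17.82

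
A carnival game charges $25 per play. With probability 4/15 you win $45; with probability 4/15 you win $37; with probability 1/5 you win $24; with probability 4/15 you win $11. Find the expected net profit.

E[payout] = 45·4/15 + 37·4/15 + 24·1/5 + 11·4/15
 = 12 + 148/15 + 24/5 + 44/15
 = 148/5
Net = 148/5 - 25 = 23/5

4.6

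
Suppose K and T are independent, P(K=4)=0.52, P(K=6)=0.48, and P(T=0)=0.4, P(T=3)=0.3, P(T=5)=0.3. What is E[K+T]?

7.36

E[K+T] = Σ_k Σ_t (k+t) · P(K=k)P(T=t)
 = 4·0.208 + 7·0.156 + 9·0.156 + 6·0.192 + 9·0.144 + 11·0.144
 = 0.832 + 1.092 + 1.404 + 1.152 + 1.296 + 1.584
 = 7.36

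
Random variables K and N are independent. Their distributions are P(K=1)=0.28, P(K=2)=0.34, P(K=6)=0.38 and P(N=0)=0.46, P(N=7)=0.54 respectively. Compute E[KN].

E[KN] = Σ_k Σ_n kn · P(K=k)P(N=n)
 = 0·0.1288 + 7·0.1512 + 0·0.1564 + 14·0.1836 + 0·0.1748 + 42·0.2052
 = 0 + 1.0584 + 0 + 2.5704 + 0 + 8.6184
 = 12.2472

12.2472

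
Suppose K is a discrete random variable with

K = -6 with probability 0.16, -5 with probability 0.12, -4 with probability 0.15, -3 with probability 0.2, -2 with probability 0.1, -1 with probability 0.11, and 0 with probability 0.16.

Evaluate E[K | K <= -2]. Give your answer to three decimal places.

P(K <= -2) = 0.16 + 0.12 + 0.15 + 0.2 + 0.1 = 0.73.
E[K | K <= -2] = [(-6)·0.16 + (-5)·0.12 + (-4)·0.15 + (-3)·0.2 + (-2)·0.1] / 0.73
 = -2.96 / 0.73
 = -296/73

-4.055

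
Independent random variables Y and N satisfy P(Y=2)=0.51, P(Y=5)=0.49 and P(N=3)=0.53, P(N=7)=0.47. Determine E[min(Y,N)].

E[min(Y,N)] = Σ_y Σ_n min(y,n) · P(Y=y)P(N=n)
 = 2·0.2703 + 2·0.2397 + 3·0.2597 + 5·0.2303
 = 0.5406 + 0.4794 + 0.7791 + 1.1515
 = 2.9506

2.9506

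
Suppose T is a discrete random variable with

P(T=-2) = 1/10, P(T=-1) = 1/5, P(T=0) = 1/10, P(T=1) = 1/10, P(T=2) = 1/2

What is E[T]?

E[T] = Σ t·P(T=t)
 = (-2)·1/10 + (-1)·1/5 + 0·1/10 + 1·1/10 + 2·1/2
 = (-1/5) + (-1/5) + 0 + 1/10 + 1
 = 7/10

0.7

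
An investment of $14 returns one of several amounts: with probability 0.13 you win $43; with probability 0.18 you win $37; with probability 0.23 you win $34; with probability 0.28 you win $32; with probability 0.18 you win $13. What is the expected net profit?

E[payout] = 43·0.13 + 37·0.18 + 34·0.23 + 32·0.28 + 13·0.18
 = 5.59 + 6.66 + 7.82 + 8.96 + 2.34
 = 31.37
Net = 31.37 - 14 = 17.37

17.37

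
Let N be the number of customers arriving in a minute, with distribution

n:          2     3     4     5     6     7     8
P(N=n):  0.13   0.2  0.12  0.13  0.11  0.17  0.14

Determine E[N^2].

E[N^2] = Σ n^2·P(N=n)
 = 4·0.13 + 9·0.2 + 16·0.12 + 25·0.13 + 36·0.11 + 49·0.17 + 64·0.14
 = 0.52 + 1.8 + 1.92 + 3.25 + 3.96 + 8.33 + 8.96
 = 28.74

28.74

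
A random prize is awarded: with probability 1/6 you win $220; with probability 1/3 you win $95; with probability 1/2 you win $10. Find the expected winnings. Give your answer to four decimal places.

E[payout] = 220·1/6 + 95·1/3 + 10·1/2
 = 110/3 + 95/3 + 5
 = 220/3

73.3333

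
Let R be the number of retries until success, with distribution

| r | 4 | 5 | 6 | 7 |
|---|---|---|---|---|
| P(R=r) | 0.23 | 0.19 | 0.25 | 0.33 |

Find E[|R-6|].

E[|R-6|] = Σ |r-6|·P(R=r)
 = 2·0.23 + 1·0.19 + 0·0.25 + 1·0.33
 = 0.46 + 0.19 + 0 + 0.33
 = 0.98

0.98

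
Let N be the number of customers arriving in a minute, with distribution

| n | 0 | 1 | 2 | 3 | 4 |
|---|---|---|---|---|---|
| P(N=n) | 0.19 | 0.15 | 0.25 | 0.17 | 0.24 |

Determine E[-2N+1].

-3.24

E[-2N+1] = Σ (-2n+1)·P(N=n)
 = 1·0.19 + (-1)·0.15 + (-3)·0.25 + (-5)·0.17 + (-7)·0.24
 = 0.19 + (-0.15) + (-0.75) + (-0.85) + (-1.68)
 = -3.24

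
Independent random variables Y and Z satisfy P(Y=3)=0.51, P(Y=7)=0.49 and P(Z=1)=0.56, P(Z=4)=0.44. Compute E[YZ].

11.5072

E[YZ] = Σ_y Σ_z yz · P(Y=y)P(Z=z)
 = 3·0.2856 + 12·0.2244 + 7·0.2744 + 28·0.2156
 = 0.8568 + 2.6928 + 1.9208 + 6.0368
 = 11.5072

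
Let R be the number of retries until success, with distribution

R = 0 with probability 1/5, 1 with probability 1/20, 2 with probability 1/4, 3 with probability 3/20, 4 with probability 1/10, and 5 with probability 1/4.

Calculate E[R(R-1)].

7.6

E[R(R-1)] = Σ r(r-1)·P(R=r)
 = 0·1/5 + 0·1/20 + 2·1/4 + 6·3/20 + 12·1/10 + 20·1/4
 = 0 + 0 + 1/2 + 9/10 + 6/5 + 5
 = 38/5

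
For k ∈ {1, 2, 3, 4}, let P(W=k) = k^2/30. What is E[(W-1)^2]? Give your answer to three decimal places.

6.133

E[(W-1)^2] = Σ (w-1)^2·P(W=w)
 = 0·1/30 + 1·2/15 + 4·3/10 + 9·8/15
 = 0 + 2/15 + 6/5 + 24/5
 = 92/15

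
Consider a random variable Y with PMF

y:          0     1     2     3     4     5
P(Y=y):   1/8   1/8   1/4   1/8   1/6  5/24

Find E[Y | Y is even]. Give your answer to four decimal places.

P(Y is even) = 1/8 + 1/4 + 1/6 = 13/24.
E[Y | Y is even] = [0·1/8 + 2·1/4 + 4·1/6] / (13/24)
 = 7/6 / (13/24)
 = 28/13

2.1538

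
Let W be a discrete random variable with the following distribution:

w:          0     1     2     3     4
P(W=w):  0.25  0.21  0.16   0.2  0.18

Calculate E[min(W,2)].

E[min(W,2)] = Σ min(w,2)·P(W=w)
 = 0·0.25 + 1·0.21 + 2·0.16 + 2·0.2 + 2·0.18
 = 0 + 0.21 + 0.32 + 0.4 + 0.36
 = 1.29

1.29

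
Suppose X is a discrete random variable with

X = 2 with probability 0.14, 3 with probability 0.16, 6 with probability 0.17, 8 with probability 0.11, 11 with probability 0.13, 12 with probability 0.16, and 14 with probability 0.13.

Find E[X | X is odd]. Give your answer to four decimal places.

6.5862

P(X is odd) = 0.16 + 0.13 = 0.29.
E[X | X is odd] = [3·0.16 + 11·0.13] / 0.29
 = 1.91 / 0.29
 = 191/29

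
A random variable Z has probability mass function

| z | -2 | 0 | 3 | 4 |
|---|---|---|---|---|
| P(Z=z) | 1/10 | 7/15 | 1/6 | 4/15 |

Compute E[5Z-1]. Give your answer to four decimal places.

E[5Z-1] = Σ (5z-1)·P(Z=z)
 = (-11)·1/10 + (-1)·7/15 + 14·1/6 + 19·4/15
 = (-11/10) + (-7/15) + 7/3 + 76/15
 = 35/6

5.8333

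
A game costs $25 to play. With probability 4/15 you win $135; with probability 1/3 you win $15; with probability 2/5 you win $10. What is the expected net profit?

20

E[payout] = 135·4/15 + 15·1/3 + 10·2/5
 = 36 + 5 + 4
 = 45
Net = 45 - 25 = 20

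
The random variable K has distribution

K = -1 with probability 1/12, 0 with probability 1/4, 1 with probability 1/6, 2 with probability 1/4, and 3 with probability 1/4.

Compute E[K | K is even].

1

P(K is even) = 1/4 + 1/4 = 1/2.
E[K | K is even] = [0·1/4 + 2·1/4] / (1/2)
 = 1/2 / (1/2)
 = 1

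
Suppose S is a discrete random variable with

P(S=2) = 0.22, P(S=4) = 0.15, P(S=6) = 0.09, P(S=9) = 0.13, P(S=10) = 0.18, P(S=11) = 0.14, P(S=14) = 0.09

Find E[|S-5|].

3.97

E[|S-5|] = Σ |s-5|·P(S=s)
 = 3·0.22 + 1·0.15 + 1·0.09 + 4·0.13 + 5·0.18 + 6·0.14 + 9·0.09
 = 0.66 + 0.15 + 0.09 + 0.52 + 0.9 + 0.84 + 0.81
 = 3.97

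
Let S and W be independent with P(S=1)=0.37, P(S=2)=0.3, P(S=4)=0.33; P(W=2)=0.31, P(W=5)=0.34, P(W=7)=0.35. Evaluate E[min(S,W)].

E[min(S,W)] = Σ_s Σ_w min(s,w) · P(S=s)P(W=w)
 = 1·0.1147 + 1·0.1258 + 1·0.1295 + 2·0.093 + 2·0.102 + 2·0.105 + 2·0.1023 + 4·0.1122 + 4·0.1155
 = 0.1147 + 0.1258 + 0.1295 + 0.186 + 0.204 + 0.21 + 0.2046 + 0.4488 + 0.462
 = 2.0854

2.0854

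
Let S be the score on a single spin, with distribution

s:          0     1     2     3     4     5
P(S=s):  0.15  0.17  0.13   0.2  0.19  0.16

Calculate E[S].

E[S] = Σ s·P(S=s)
 = 0·0.15 + 1·0.17 + 2·0.13 + 3·0.2 + 4·0.19 + 5·0.16
 = 0 + 0.17 + 0.26 + 0.6 + 0.76 + 0.8
 = 2.59

2.59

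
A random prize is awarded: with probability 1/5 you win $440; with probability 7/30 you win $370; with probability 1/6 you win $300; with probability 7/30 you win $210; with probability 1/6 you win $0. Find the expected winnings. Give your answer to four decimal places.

E[payout] = 440·1/5 + 370·7/30 + 300·1/6 + 210·7/30 + 0·1/6
 = 88 + 259/3 + 50 + 49 + 0
 = 820/3

273.3333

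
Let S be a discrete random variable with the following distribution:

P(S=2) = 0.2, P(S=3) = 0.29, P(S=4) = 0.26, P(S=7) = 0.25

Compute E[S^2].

E[S^2] = Σ s^2·P(S=s)
 = 4·0.2 + 9·0.29 + 16·0.26 + 49·0.25
 = 0.8 + 2.61 + 4.16 + 12.25
 = 19.82

19.82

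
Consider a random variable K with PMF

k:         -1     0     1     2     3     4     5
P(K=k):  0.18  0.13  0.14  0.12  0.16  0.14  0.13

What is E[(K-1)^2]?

E[(K-1)^2] = Σ (k-1)^2·P(K=k)
 = 4·0.18 + 1·0.13 + 0·0.14 + 1·0.12 + 4·0.16 + 9·0.14 + 16·0.13
 = 0.72 + 0.13 + 0 + 0.12 + 0.64 + 1.26 + 2.08
 = 4.95

4.95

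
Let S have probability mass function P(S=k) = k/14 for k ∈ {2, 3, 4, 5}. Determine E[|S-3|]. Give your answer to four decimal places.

1.1429

E[|S-3|] = Σ |s-3|·P(S=s)
 = 1·1/7 + 0·3/14 + 1·2/7 + 2·5/14
 = 1/7 + 0 + 2/7 + 5/7
 = 8/7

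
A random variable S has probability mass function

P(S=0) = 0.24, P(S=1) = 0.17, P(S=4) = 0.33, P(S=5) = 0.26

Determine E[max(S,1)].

3.03

E[max(S,1)] = Σ max(s,1)·P(S=s)
 = 1·0.24 + 1·0.17 + 4·0.33 + 5·0.26
 = 0.24 + 0.17 + 1.32 + 1.3
 = 3.03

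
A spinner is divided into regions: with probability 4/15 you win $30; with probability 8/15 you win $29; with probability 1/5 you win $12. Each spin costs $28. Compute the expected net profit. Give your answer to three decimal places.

-2.133

E[payout] = 30·4/15 + 29·8/15 + 12·1/5
 = 8 + 232/15 + 12/5
 = 388/15
Net = 388/15 - 28 = -32/15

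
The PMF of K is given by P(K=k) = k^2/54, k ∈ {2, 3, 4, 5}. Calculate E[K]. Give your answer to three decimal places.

4.148

E[K] = Σ k·P(K=k)
 = 2·2/27 + 3·1/6 + 4·8/27 + 5·25/54
 = 4/27 + 1/2 + 32/27 + 125/54
 = 112/27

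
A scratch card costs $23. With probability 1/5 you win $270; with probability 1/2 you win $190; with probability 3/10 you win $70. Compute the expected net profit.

E[payout] = 270·1/5 + 190·1/2 + 70·3/10
 = 54 + 95 + 21
 = 170
Net = 170 - 23 = 147

147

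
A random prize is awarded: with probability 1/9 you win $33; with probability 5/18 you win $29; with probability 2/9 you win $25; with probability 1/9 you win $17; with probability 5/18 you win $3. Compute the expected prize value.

E[payout] = 33·1/9 + 29·5/18 + 25·2/9 + 17·1/9 + 3·5/18
 = 11/3 + 145/18 + 50/9 + 17/9 + 5/6
 = 20

20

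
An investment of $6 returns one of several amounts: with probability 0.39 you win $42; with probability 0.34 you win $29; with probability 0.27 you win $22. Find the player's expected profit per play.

E[payout] = 42·0.39 + 29·0.34 + 22·0.27
 = 16.38 + 9.86 + 5.94
 = 32.18
Net = 32.18 - 6 = 26.18

26.18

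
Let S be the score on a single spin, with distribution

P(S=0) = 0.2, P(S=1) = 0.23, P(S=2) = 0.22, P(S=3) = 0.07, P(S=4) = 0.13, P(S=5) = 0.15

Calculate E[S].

E[S] = Σ s·P(S=s)
 = 0·0.2 + 1·0.23 + 2·0.22 + 3·0.07 + 4·0.13 + 5·0.15
 = 0 + 0.23 + 0.44 + 0.21 + 0.52 + 0.75
 = 2.15

2.15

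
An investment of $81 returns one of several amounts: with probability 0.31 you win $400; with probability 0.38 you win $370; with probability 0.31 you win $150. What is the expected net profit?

230.1

E[payout] = 400·0.31 + 370·0.38 + 150·0.31
 = 124 + 140.6 + 46.5
 = 311.1
Net = 311.1 - 81 = 230.1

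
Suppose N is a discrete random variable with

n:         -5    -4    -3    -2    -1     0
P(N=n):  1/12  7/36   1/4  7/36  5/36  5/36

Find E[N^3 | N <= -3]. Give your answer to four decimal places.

-56.1053

P(N <= -3) = 1/12 + 7/36 + 1/4 = 19/36.
E[N^3 | N <= -3] = [(-125)·1/12 + (-64)·7/36 + (-27)·1/4] / (19/36)
 = -533/18 / (19/36)
 = -1066/19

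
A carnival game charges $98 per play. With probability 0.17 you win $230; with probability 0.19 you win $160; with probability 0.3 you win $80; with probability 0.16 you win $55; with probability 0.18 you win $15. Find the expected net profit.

E[payout] = 230·0.17 + 160·0.19 + 80·0.3 + 55·0.16 + 15·0.18
 = 39.1 + 30.4 + 24 + 8.8 + 2.7
 = 105
Net = 105 - 98 = 7

7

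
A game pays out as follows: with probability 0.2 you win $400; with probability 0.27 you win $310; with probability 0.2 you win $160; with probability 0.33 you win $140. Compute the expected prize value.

E[payout] = 400·0.2 + 310·0.27 + 160·0.2 + 140·0.33
 = 80 + 83.7 + 32 + 46.2
 = 241.9

241.9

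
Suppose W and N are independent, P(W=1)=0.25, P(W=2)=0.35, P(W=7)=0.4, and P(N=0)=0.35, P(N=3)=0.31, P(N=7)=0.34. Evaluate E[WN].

12.4125

E[WN] = Σ_w Σ_n wn · P(W=w)P(N=n)
 = 0·0.0875 + 3·0.0775 + 7·0.085 + 0·0.1225 + 6·0.1085 + 14·0.119 + 0·0.14 + 21·0.124 + 49·0.136
 = 0 + 0.2325 + 0.595 + 0 + 0.651 + 1.666 + 0 + 2.604 + 6.664
 = 12.4125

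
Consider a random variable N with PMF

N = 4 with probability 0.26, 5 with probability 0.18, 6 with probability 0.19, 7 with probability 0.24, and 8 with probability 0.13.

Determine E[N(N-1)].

E[N(N-1)] = Σ n(n-1)·P(N=n)
 = 12·0.26 + 20·0.18 + 30·0.19 + 42·0.24 + 56·0.13
 = 3.12 + 3.6 + 5.7 + 10.08 + 7.28
 = 29.78

29.78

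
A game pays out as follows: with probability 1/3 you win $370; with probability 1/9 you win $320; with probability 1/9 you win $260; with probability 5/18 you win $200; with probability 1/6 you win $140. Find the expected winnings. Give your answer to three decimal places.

E[payout] = 370·1/3 + 320·1/9 + 260·1/9 + 200·5/18 + 140·1/6
 = 370/3 + 320/9 + 260/9 + 500/9 + 70/3
 = 800/3

266.667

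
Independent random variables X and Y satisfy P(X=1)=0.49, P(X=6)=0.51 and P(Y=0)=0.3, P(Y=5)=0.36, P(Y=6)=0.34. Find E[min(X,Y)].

E[min(X,Y)] = Σ_x Σ_y min(x,y) · P(X=x)P(Y=y)
 = 0·0.147 + 1·0.1764 + 1·0.1666 + 0·0.153 + 5·0.1836 + 6·0.1734
 = 0 + 0.1764 + 0.1666 + 0 + 0.918 + 1.0404
 = 2.3014

2.3014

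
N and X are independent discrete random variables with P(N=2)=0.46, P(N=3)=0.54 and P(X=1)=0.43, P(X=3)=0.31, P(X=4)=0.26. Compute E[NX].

E[NX] = Σ_n Σ_x nx · P(N=n)P(X=x)
 = 2·0.1978 + 6·0.1426 + 8·0.1196 + 3·0.2322 + 9·0.1674 + 12·0.1404
 = 0.3956 + 0.8556 + 0.9568 + 0.6966 + 1.5066 + 1.6848
 = 6.096

6.096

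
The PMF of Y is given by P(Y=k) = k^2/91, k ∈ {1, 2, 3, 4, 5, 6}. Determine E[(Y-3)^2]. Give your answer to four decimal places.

E[(Y-3)^2] = Σ (y-3)^2·P(Y=y)
 = 4·1/91 + 1·4/91 + 0·9/91 + 1·16/91 + 4·25/91 + 9·36/91
 = 4/91 + 4/91 + 0 + 16/91 + 100/91 + 324/91
 = 64/13

4.9231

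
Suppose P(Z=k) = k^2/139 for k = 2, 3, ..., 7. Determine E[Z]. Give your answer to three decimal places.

5.633

E[Z] = Σ z·P(Z=z)
 = 2·4/139 + 3·9/139 + 4·16/139 + 5·25/139 + 6·36/139 + 7·49/139
 = 8/139 + 27/139 + 64/139 + 125/139 + 216/139 + 343/139
 = 783/139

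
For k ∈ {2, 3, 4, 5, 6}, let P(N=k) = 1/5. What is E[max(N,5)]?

5.2

E[max(N,5)] = Σ max(n,5)·P(N=n)
 = 5·1/5 + 5·1/5 + 5·1/5 + 5·1/5 + 6·1/5
 = 1 + 1 + 1 + 1 + 6/5
 = 26/5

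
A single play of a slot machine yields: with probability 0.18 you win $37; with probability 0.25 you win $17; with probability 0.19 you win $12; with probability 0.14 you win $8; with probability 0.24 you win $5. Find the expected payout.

E[payout] = 37·0.18 + 17·0.25 + 12·0.19 + 8·0.14 + 5·0.24
 = 6.66 + 4.25 + 2.28 + 1.12 + 1.2
 = 15.51

15.51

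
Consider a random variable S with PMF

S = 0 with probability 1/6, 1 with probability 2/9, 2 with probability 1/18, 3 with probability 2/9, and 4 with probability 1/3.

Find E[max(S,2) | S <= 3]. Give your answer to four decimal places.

P(S <= 3) = 1/6 + 2/9 + 1/18 + 2/9 = 2/3.
E[max(S,2) | S <= 3] = [2·1/6 + 2·2/9 + 2·1/18 + 3·2/9] / (2/3)
 = 14/9 / (2/3)
 = 7/3

2.3333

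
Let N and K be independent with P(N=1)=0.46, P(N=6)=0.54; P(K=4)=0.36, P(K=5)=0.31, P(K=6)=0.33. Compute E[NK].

E[NK] = Σ_n Σ_k nk · P(N=n)P(K=k)
 = 4·0.1656 + 5·0.1426 + 6·0.1518 + 24·0.1944 + 30·0.1674 + 36·0.1782
 = 0.6624 + 0.713 + 0.9108 + 4.6656 + 5.022 + 6.4152
 = 18.389

18.389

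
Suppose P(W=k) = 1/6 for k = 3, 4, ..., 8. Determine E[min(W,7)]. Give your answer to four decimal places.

5.3333

E[min(W,7)] = Σ min(w,7)·P(W=w)
 = 3·1/6 + 4·1/6 + 5·1/6 + 6·1/6 + 7·1/6 + 7·1/6
 = 1/2 + 2/3 + 5/6 + 1 + 7/6 + 7/6
 = 16/3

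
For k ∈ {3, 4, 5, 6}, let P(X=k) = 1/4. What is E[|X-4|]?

1

E[|X-4|] = Σ |x-4|·P(X=x)
 = 1·1/4 + 0·1/4 + 1·1/4 + 2·1/4
 = 1/4 + 0 + 1/4 + 1/2
 = 1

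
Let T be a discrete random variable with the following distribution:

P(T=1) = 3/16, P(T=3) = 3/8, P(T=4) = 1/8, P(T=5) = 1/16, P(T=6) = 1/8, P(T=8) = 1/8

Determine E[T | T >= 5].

6.6

P(T >= 5) = 1/16 + 1/8 + 1/8 = 5/16.
E[T | T >= 5] = [5·1/16 + 6·1/8 + 8·1/8] / (5/16)
 = 33/16 / (5/16)
 = 33/5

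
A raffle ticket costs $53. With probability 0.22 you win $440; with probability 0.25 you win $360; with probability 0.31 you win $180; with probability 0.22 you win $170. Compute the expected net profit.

227

E[payout] = 440·0.22 + 360·0.25 + 180·0.31 + 170·0.22
 = 96.8 + 90 + 55.8 + 37.4
 = 280
Net = 280 - 53 = 227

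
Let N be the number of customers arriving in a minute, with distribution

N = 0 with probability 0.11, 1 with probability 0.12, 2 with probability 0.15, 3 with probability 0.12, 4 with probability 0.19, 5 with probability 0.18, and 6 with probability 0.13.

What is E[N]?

E[N] = Σ n·P(N=n)
 = 0·0.11 + 1·0.12 + 2·0.15 + 3·0.12 + 4·0.19 + 5·0.18 + 6·0.13
 = 0 + 0.12 + 0.3 + 0.36 + 0.76 + 0.9 + 0.78
 = 3.22

3.22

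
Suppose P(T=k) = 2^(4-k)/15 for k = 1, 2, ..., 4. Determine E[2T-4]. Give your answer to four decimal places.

E[2T-4] = Σ (2t-4)·P(T=t)
 = (-2)·8/15 + 0·4/15 + 2·2/15 + 4·1/15
 = (-16/15) + 0 + 4/15 + 4/15
 = -8/15

-0.5333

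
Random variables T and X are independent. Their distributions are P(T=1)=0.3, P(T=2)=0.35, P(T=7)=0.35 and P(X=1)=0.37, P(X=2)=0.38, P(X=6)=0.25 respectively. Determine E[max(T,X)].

E[max(T,X)] = Σ_t Σ_x max(t,x) · P(T=t)P(X=x)
 = 1·0.111 + 2·0.114 + 6·0.075 + 2·0.1295 + 2·0.133 + 6·0.0875 + 7·0.1295 + 7·0.133 + 7·0.0875
 = 0.111 + 0.228 + 0.45 + 0.259 + 0.266 + 0.525 + 0.9065 + 0.931 + 0.6125
 = 4.289

4.289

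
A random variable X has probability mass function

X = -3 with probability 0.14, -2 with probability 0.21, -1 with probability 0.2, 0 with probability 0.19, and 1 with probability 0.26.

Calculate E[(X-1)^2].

E[(X-1)^2] = Σ (x-1)^2·P(X=x)
 = 16·0.14 + 9·0.21 + 4·0.2 + 1·0.19 + 0·0.26
 = 2.24 + 1.89 + 0.8 + 0.19 + 0
 = 5.12

5.12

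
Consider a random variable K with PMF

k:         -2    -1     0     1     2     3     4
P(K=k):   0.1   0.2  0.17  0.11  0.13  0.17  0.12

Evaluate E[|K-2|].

E[|K-2|] = Σ |k-2|·P(K=k)
 = 4·0.1 + 3·0.2 + 2·0.17 + 1·0.11 + 0·0.13 + 1·0.17 + 2·0.12
 = 0.4 + 0.6 + 0.34 + 0.11 + 0 + 0.17 + 0.24
 = 1.86

1.86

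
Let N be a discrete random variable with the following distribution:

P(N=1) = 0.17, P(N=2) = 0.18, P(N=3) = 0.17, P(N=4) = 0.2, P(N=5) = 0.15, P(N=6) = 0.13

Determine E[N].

E[N] = Σ n·P(N=n)
 = 1·0.17 + 2·0.18 + 3·0.17 + 4·0.2 + 5·0.15 + 6·0.13
 = 0.17 + 0.36 + 0.51 + 0.8 + 0.75 + 0.78
 = 3.37

3.37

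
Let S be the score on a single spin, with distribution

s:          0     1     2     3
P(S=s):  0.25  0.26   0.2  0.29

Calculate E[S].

1.53

E[S] = Σ s·P(S=s)
 = 0·0.25 + 1·0.26 + 2·0.2 + 3·0.29
 = 0 + 0.26 + 0.4 + 0.87
 = 1.53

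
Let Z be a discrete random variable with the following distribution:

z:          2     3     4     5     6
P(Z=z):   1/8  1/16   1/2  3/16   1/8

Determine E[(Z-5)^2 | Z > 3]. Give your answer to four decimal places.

P(Z > 3) = 1/2 + 3/16 + 1/8 = 13/16.
E[(Z-5)^2 | Z > 3] = [1·1/2 + 0·3/16 + 1·1/8] / (13/16)
 = 5/8 / (13/16)
 = 10/13

0.7692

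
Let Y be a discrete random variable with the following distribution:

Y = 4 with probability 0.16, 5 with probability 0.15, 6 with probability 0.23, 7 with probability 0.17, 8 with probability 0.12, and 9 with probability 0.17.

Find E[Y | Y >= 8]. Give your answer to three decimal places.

P(Y >= 8) = 0.12 + 0.17 = 0.29.
E[Y | Y >= 8] = [8·0.12 + 9·0.17] / 0.29
 = 2.49 / 0.29
 = 249/29

8.586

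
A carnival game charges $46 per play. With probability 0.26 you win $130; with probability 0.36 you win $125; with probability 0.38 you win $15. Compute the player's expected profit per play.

38.5

E[payout] = 130·0.26 + 125·0.36 + 15·0.38
 = 33.8 + 45 + 5.7
 = 84.5
Net = 84.5 - 46 = 38.5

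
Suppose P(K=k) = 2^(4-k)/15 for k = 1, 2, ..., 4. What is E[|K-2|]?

0.8

E[|K-2|] = Σ |k-2|·P(K=k)
 = 1·8/15 + 0·4/15 + 1·2/15 + 2·1/15
 = 8/15 + 0 + 2/15 + 2/15
 = 4/5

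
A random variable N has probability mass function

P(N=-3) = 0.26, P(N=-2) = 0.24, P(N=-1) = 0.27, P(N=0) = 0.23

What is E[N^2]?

3.57

E[N^2] = Σ n^2·P(N=n)
 = 9·0.26 + 4·0.24 + 1·0.27 + 0·0.23
 = 2.34 + 0.96 + 0.27 + 0
 = 3.57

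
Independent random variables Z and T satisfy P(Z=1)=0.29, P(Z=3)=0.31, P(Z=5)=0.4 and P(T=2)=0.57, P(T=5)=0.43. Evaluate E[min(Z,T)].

E[min(Z,T)] = Σ_z Σ_t min(z,t) · P(Z=z)P(T=t)
 = 1·0.1653 + 1·0.1247 + 2·0.1767 + 3·0.1333 + 2·0.228 + 5·0.172
 = 0.1653 + 0.1247 + 0.3534 + 0.3999 + 0.456 + 0.86
 = 2.3593

2.3593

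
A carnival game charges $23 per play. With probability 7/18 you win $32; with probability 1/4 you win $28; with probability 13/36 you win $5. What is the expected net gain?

E[payout] = 32·7/18 + 28·1/4 + 5·13/36
 = 112/9 + 7 + 65/36
 = 85/4
Net = 85/4 - 23 = -7/4

-1.75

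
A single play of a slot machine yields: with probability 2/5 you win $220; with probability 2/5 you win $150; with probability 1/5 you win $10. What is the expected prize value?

150

E[payout] = 220·2/5 + 150·2/5 + 10·1/5
 = 88 + 60 + 2
 = 150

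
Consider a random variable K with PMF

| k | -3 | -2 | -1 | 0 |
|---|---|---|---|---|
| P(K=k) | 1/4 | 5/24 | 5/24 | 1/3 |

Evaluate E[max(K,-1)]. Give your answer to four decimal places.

E[max(K,-1)] = Σ max(k,-1)·P(K=k)
 = (-1)·1/4 + (-1)·5/24 + (-1)·5/24 + 0·1/3
 = (-1/4) + (-5/24) + (-5/24) + 0
 = -2/3

-0.6667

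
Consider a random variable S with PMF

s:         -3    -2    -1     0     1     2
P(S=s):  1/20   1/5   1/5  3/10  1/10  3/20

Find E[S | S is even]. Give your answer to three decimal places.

-0.154

P(S is even) = 1/5 + 3/10 + 3/20 = 13/20.
E[S | S is even] = [(-2)·1/5 + 0·3/10 + 2·3/20] / (13/20)
 = -1/10 / (13/20)
 = -2/13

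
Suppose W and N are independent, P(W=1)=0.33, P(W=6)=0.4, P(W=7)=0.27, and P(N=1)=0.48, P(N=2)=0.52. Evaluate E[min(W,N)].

1.3484

E[min(W,N)] = Σ_w Σ_n min(w,n) · P(W=w)P(N=n)
 = 1·0.1584 + 1·0.1716 + 1·0.192 + 2·0.208 + 1·0.1296 + 2·0.1404
 = 0.1584 + 0.1716 + 0.192 + 0.416 + 0.1296 + 0.2808
 = 1.3484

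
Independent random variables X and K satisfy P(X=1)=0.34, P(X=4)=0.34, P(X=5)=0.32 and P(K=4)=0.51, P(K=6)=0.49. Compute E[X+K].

E[X+K] = Σ_x Σ_k (x+k) · P(X=x)P(K=k)
 = 5·0.1734 + 7·0.1666 + 8·0.1734 + 10·0.1666 + 9·0.1632 + 11·0.1568
 = 0.867 + 1.1662 + 1.3872 + 1.666 + 1.4688 + 1.7248
 = 8.28

8.28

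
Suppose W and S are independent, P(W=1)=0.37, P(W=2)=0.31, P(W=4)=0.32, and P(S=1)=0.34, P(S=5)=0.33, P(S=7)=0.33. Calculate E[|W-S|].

E[|W-S|] = Σ_w Σ_s |w-s| · P(W=w)P(S=s)
 = 0·0.1258 + 4·0.1221 + 6·0.1221 + 1·0.1054 + 3·0.1023 + 5·0.1023 + 3·0.1088 + 1·0.1056 + 3·0.1056
 = 0 + 0.4884 + 0.7326 + 0.1054 + 0.3069 + 0.5115 + 0.3264 + 0.1056 + 0.3168
 = 2.8936

2.8936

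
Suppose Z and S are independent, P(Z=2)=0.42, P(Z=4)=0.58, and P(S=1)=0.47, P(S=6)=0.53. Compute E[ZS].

E[ZS] = Σ_z Σ_s zs · P(Z=z)P(S=s)
 = 2·0.1974 + 12·0.2226 + 4·0.2726 + 24·0.3074
 = 0.3948 + 2.6712 + 1.0904 + 7.3776
 = 11.534

11.534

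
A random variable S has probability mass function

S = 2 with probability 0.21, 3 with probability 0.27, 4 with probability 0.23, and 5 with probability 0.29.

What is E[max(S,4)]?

4.29

E[max(S,4)] = Σ max(s,4)·P(S=s)
 = 4·0.21 + 4·0.27 + 4·0.23 + 5·0.29
 = 0.84 + 1.08 + 0.92 + 1.45
 = 4.29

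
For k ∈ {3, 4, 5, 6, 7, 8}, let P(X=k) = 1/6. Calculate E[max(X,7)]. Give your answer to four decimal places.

E[max(X,7)] = Σ max(x,7)·P(X=x)
 = 7·1/6 + 7·1/6 + 7·1/6 + 7·1/6 + 7·1/6 + 8·1/6
 = 7/6 + 7/6 + 7/6 + 7/6 + 7/6 + 4/3
 = 43/6

7.1667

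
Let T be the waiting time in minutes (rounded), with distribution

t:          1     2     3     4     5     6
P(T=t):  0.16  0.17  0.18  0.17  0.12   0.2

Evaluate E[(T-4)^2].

E[(T-4)^2] = Σ (t-4)^2·P(T=t)
 = 9·0.16 + 4·0.17 + 1·0.18 + 0·0.17 + 1·0.12 + 4·0.2
 = 1.44 + 0.68 + 0.18 + 0 + 0.12 + 0.8
 = 3.22

3.22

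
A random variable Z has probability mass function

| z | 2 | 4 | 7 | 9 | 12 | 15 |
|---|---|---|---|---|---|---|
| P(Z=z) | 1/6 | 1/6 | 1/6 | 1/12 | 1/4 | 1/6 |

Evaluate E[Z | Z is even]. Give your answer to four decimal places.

P(Z is even) = 1/6 + 1/6 + 1/4 = 7/12.
E[Z | Z is even] = [2·1/6 + 4·1/6 + 12·1/4] / (7/12)
 = 4 / (7/12)
 = 48/7

6.8571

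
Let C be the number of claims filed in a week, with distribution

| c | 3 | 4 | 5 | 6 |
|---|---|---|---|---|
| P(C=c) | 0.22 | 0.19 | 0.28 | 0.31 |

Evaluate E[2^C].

E[2^C] = Σ 2^c·P(C=c)
 = 8·0.22 + 16·0.19 + 32·0.28 + 64·0.31
 = 1.76 + 3.04 + 8.96 + 19.84
 = 33.6

33.6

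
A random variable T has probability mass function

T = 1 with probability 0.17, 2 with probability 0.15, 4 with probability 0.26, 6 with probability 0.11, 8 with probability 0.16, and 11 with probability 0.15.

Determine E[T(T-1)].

32.18

E[T(T-1)] = Σ t(t-1)·P(T=t)
 = 0·0.17 + 2·0.15 + 12·0.26 + 30·0.11 + 56·0.16 + 110·0.15
 = 0 + 0.3 + 3.12 + 3.3 + 8.96 + 16.5
 = 32.18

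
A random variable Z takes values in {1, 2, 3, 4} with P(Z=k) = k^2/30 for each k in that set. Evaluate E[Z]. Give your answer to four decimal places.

E[Z] = Σ z·P(Z=z)
 = 1·1/30 + 2·2/15 + 3·3/10 + 4·8/15
 = 1/30 + 4/15 + 9/10 + 32/15
 = 10/3

3.3333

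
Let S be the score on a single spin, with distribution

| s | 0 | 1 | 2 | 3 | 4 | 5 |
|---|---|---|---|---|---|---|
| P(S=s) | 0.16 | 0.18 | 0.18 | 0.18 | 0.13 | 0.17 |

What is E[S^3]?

E[S^3] = Σ s^3·P(S=s)
 = 0·0.16 + 1·0.18 + 8·0.18 + 27·0.18 + 64·0.13 + 125·0.17
 = 0 + 0.18 + 1.44 + 4.86 + 8.32 + 21.25
 = 36.05

36.05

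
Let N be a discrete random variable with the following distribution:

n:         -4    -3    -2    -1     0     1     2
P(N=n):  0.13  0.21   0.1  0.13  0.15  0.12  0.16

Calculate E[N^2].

5.26

E[N^2] = Σ n^2·P(N=n)
 = 16·0.13 + 9·0.21 + 4·0.1 + 1·0.13 + 0·0.15 + 1·0.12 + 4·0.16
 = 2.08 + 1.89 + 0.4 + 0.13 + 0 + 0.12 + 0.64
 = 5.26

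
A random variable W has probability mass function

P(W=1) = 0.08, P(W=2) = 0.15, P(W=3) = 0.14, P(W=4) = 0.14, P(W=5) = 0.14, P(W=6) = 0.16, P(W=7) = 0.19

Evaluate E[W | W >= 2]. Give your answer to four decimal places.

4.6413

P(W >= 2) = 0.15 + 0.14 + 0.14 + 0.14 + 0.16 + 0.19 = 0.92.
E[W | W >= 2] = [2·0.15 + 3·0.14 + 4·0.14 + 5·0.14 + 6·0.16 + 7·0.19] / 0.92
 = 4.27 / 0.92
 = 427/92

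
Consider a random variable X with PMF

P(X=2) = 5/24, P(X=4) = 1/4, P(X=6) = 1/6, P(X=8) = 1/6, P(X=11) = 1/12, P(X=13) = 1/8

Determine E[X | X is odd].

12.2

P(X is odd) = 1/12 + 1/8 = 5/24.
E[X | X is odd] = [11·1/12 + 13·1/8] / (5/24)
 = 61/24 / (5/24)
 = 61/5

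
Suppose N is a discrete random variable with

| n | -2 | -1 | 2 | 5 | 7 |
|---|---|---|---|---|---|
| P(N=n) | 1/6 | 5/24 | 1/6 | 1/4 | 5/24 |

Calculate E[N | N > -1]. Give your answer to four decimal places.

4.8667

P(N > -1) = 1/6 + 1/4 + 5/24 = 5/8.
E[N | N > -1] = [2·1/6 + 5·1/4 + 7·5/24] / (5/8)
 = 73/24 / (5/8)
 = 73/15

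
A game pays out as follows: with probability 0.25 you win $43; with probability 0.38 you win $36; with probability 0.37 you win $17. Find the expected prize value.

E[payout] = 43·0.25 + 36·0.38 + 17·0.37
 = 10.75 + 13.68 + 6.29
 = 30.72

30.72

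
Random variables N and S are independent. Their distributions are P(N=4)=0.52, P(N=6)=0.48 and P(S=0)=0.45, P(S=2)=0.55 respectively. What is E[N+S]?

E[N+S] = Σ_n Σ_s (n+s) · P(N=n)P(S=s)
 = 4·0.234 + 6·0.286 + 6·0.216 + 8·0.264
 = 0.936 + 1.716 + 1.296 + 2.112
 = 6.06

6.06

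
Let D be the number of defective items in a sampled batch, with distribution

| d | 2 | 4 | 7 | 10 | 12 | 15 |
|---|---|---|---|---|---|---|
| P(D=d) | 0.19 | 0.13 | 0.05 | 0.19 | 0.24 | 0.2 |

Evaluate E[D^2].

E[D^2] = Σ d^2·P(D=d)
 = 4·0.19 + 16·0.13 + 49·0.05 + 100·0.19 + 144·0.24 + 225·0.2
 = 0.76 + 2.08 + 2.45 + 19 + 34.56 + 45
 = 103.85

103.85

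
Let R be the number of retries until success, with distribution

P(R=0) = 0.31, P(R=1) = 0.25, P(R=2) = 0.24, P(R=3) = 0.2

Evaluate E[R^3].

E[R^3] = Σ r^3·P(R=r)
 = 0·0.31 + 1·0.25 + 8·0.24 + 27·0.2
 = 0 + 0.25 + 1.92 + 5.4
 = 7.57

7.57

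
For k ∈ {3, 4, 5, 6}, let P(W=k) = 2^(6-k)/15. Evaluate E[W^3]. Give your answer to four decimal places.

62.5333

E[W^3] = Σ w^3·P(W=w)
 = 27·8/15 + 64·4/15 + 125·2/15 + 216·1/15
 = 72/5 + 256/15 + 50/3 + 72/5
 = 938/15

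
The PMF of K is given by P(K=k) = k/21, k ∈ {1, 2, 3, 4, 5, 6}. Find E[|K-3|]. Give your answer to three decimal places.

E[|K-3|] = Σ |k-3|·P(K=k)
 = 2·1/21 + 1·2/21 + 0·1/7 + 1·4/21 + 2·5/21 + 3·2/7
 = 2/21 + 2/21 + 0 + 4/21 + 10/21 + 6/7
 = 12/7

1.714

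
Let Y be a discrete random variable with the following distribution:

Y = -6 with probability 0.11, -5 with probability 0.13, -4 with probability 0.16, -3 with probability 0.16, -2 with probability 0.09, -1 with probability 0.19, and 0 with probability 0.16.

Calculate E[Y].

-2.8

E[Y] = Σ y·P(Y=y)
 = (-6)·0.11 + (-5)·0.13 + (-4)·0.16 + (-3)·0.16 + (-2)·0.09 + (-1)·0.19 + 0·0.16
 = (-0.66) + (-0.65) + (-0.64) + (-0.48) + (-0.18) + (-0.19) + 0
 = -2.8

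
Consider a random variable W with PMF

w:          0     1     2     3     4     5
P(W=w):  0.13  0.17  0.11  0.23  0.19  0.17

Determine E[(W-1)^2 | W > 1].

7.8

P(W > 1) = 0.11 + 0.23 + 0.19 + 0.17 = 0.7.
E[(W-1)^2 | W > 1] = [1·0.11 + 4·0.23 + 9·0.19 + 16·0.17] / 0.7
 = 5.46 / 0.7
 = 39/5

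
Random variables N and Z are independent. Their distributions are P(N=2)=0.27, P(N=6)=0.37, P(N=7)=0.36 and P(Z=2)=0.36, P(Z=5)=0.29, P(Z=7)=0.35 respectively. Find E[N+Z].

E[N+Z] = Σ_n Σ_z (n+z) · P(N=n)P(Z=z)
 = 4·0.0972 + 7·0.0783 + 9·0.0945 + 8·0.1332 + 11·0.1073 + 13·0.1295 + 9·0.1296 + 12·0.1044 + 14·0.126
 = 0.3888 + 0.5481 + 0.8505 + 1.0656 + 1.1803 + 1.6835 + 1.1664 + 1.2528 + 1.764
 = 9.9

9.9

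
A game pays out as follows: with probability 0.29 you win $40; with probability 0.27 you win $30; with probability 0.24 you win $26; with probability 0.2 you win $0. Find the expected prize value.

E[payout] = 40·0.29 + 30·0.27 + 26·0.24 + 0·0.2
 = 11.6 + 8.1 + 6.24 + 0
 = 25.94

25.94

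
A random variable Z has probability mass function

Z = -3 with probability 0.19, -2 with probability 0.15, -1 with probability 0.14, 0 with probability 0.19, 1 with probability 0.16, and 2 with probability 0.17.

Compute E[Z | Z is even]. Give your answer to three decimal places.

P(Z is even) = 0.15 + 0.19 + 0.17 = 0.51.
E[Z | Z is even] = [(-2)·0.15 + 0·0.19 + 2·0.17] / 0.51
 = 0.04 / 0.51
 = 4/51

0.078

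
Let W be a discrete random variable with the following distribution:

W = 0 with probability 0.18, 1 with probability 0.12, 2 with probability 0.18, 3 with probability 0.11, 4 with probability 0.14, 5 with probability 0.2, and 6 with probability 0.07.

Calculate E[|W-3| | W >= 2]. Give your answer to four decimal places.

1.3286

P(W >= 2) = 0.18 + 0.11 + 0.14 + 0.2 + 0.07 = 0.7.
E[|W-3| | W >= 2] = [1·0.18 + 0·0.11 + 1·0.14 + 2·0.2 + 3·0.07] / 0.7
 = 0.93 / 0.7
 = 93/70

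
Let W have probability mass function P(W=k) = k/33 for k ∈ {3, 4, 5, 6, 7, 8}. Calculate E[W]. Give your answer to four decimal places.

E[W] = Σ w·P(W=w)
 = 3·1/11 + 4·4/33 + 5·5/33 + 6·2/11 + 7·7/33 + 8·8/33
 = 3/11 + 16/33 + 25/33 + 12/11 + 49/33 + 64/33
 = 199/33

6.0303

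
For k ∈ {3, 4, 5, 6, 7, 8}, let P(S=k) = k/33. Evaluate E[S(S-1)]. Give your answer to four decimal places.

E[S(S-1)] = Σ s(s-1)·P(S=s)
 = 6·1/11 + 12·4/33 + 20·5/33 + 30·2/11 + 42·7/33 + 56·8/33
 = 6/11 + 16/11 + 100/33 + 60/11 + 98/11 + 448/33
 = 1088/33

32.9697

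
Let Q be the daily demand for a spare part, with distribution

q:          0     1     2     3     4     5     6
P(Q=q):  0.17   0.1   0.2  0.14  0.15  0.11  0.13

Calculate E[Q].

E[Q] = Σ q·P(Q=q)
 = 0·0.17 + 1·0.1 + 2·0.2 + 3·0.14 + 4·0.15 + 5·0.11 + 6·0.13
 = 0 + 0.1 + 0.4 + 0.42 + 0.6 + 0.55 + 0.78
 = 2.85

2.85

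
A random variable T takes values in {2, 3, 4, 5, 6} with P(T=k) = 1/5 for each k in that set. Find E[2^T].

E[2^T] = Σ 2^t·P(T=t)
 = 4·1/5 + 8·1/5 + 16·1/5 + 32·1/5 + 64·1/5
 = 4/5 + 8/5 + 16/5 + 32/5 + 64/5
 = 124/5

24.8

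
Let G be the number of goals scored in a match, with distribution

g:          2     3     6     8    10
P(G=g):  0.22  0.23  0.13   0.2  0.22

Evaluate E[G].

5.71

E[G] = Σ g·P(G=g)
 = 2·0.22 + 3·0.23 + 6·0.13 + 8·0.2 + 10·0.22
 = 0.44 + 0.69 + 0.78 + 1.6 + 2.2
 = 5.71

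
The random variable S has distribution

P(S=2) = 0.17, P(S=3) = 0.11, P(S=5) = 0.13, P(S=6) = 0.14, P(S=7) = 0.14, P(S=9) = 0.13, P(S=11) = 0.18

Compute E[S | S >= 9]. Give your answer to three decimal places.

P(S >= 9) = 0.13 + 0.18 = 0.31.
E[S | S >= 9] = [9·0.13 + 11·0.18] / 0.31
 = 3.15 / 0.31
 = 315/31

10.161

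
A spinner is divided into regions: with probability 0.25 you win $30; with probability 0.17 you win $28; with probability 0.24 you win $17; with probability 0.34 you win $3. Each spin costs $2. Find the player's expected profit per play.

E[payout] = 30·0.25 + 28·0.17 + 17·0.24 + 3·0.34
 = 7.5 + 4.76 + 4.08 + 1.02
 = 17.36
Net = 17.36 - 2 = 15.36

15.36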